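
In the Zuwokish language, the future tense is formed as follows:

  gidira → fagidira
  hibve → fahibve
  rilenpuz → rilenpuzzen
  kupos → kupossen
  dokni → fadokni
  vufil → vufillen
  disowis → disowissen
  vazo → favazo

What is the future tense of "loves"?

vufil and dokni both have last vowel 'i' yet inflect differently (vufillen, fadokni), so the last vowel is not what conditions the rule; whether the stem ends in a vowel or a consonant is.
"loves" ends in a consonant. The stems ending in a consonant (kupos → kupossen, rilenpuz → rilenpuzzen, vufil → vufillen) double the final consonant and add -en.
The other pattern: stems ending in a vowel add the prefix fa-.
So loves → lovessen.

lovessen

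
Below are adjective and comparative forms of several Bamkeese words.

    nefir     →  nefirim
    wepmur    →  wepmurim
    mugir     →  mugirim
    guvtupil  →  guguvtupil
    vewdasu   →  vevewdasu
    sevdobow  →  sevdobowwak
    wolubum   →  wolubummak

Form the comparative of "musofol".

mumusofol

nefir and guvtupil both have last vowel 'i' yet inflect differently (nefirim, guguvtupil), so the last vowel is not what conditions the rule; the final letter is.
"musofol" ends in -l. The one such stem in the data (guvtupil → guguvtupil) repeats the first consonant+vowel as a prefix (as does vewdasu), so the same rule applies.
So musofol → mumusofol.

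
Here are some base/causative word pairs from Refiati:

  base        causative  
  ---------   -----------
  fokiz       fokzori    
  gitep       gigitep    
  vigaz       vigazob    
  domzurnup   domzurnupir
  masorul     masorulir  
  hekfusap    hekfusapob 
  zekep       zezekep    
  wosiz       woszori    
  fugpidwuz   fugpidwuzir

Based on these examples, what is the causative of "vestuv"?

vestuvir

gitep and hekfusap both end in -p yet inflect differently (gigitep, hekfusapob), so the final letter is not what conditions the rule; the last vowel is.
"vestuv" has last vowel 'u'. The stems whose last vowel is 'u' (domzurnup → domzurnupir, fugpidwuz → fugpidwuzir, masorul → masorulir) add -ir.
The other patterns: stems whose last vowel is 'e' repeat the first consonant+vowel as a prefix; stems whose last vowel is 'a' add -ob; stems whose last vowel is 'i' delete the last vowel and add -ori.
So vestuv → vestuvir.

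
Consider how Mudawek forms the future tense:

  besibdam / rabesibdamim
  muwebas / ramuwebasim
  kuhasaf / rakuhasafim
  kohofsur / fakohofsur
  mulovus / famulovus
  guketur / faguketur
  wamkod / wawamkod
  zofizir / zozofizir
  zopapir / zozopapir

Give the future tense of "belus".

fabelus

muwebas and mulovus both end in -s yet inflect differently (ramuwebasim, famulovus), so the final letter is not what conditions the rule; the last vowel is.
"belus" has last vowel 'u'. The stems whose last vowel is 'u' (kohofsur → fakohofsur, mulovus → famulovus, guketur → faguketur) add the prefix fa-.
The other patterns: stems whose last vowel is 'a' add ra- … -im around the stem; stems whose last vowel is 'i' or 'o' repeat the first consonant+vowel as a prefix.
So belus → fabelus.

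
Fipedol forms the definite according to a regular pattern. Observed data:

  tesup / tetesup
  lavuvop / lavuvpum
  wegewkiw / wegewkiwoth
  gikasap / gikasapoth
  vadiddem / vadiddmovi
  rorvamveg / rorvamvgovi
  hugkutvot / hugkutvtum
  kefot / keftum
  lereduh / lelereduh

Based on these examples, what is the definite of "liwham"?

liwhamoth

gikasap and tesup both end in -p yet inflect differently (gikasapoth, tetesup), so the final letter is not what conditions the rule; the last vowel is.
"liwham" has last vowel 'a'. The one such stem in the data (gikasap → gikasapoth) adds -oth, so the same rule applies.
The other patterns: stems whose last vowel is 'e' delete the last vowel and add -ovi; stems whose last vowel is 'u' repeat the first consonant+vowel as a prefix; stems whose last vowel is 'o' delete the last vowel and add -um.
So liwham → liwhamoth.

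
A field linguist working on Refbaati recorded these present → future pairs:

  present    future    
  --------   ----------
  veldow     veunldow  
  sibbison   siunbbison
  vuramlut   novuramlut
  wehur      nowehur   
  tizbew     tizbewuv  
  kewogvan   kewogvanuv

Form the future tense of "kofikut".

veldow and tizbew both end in -w yet inflect differently (veunldow, tizbewuv), so the final letter is not what conditions the rule; the last vowel is.
"kofikut" has last vowel 'u'. The stems whose last vowel is 'u' (vuramlut → novuramlut, wehur → nowehur) add the prefix no-.
The other patterns: stems whose last vowel is 'o' insert -un- after the first vowel; stems whose last vowel is 'a' or 'e' add -uv.
So kofikut → nokofikut.

nokofikut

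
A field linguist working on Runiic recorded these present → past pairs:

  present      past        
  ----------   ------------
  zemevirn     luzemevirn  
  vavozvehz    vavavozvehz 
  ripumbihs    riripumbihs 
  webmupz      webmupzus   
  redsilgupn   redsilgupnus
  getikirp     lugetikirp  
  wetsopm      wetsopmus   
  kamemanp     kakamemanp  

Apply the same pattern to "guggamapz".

guggamapzus

redsilgupn and zemevirn both end in -n yet inflect differently (redsilgupnus, luzemevirn), so the final letter is not what conditions the rule; the second-to-last letter is.
"guggamapz" has second-to-last letter 'p'. The stems whose second-to-last letter is 'p' (wetsopm → wetsopmus, webmupz → webmupzus, redsilgupn → redsilgupnus) add -us.
So guggamapz → guggamapzus.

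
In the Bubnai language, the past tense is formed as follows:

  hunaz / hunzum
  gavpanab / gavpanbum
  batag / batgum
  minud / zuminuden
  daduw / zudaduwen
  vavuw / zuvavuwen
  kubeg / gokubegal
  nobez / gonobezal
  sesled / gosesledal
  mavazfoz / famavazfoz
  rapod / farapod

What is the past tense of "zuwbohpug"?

zuzuwbohpugen

batag and kubeg both end in -g yet inflect differently (batgum, gokubegal), so the final letter is not what conditions the rule; the last vowel is.
"zuwbohpug" has last vowel 'u'. The stems whose last vowel is 'u' (minud → zuminuden, daduw → zudaduwen, vavuw → zuvavuwen) add zu- … -en around the stem.
So zuwbohpug → zuzuwbohpugen.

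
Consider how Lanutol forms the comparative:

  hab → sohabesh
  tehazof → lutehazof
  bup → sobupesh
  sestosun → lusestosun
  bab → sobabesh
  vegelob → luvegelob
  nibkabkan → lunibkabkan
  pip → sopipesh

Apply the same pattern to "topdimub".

lutopdimub

vegelob and bab both end in -b yet inflect differently (luvegelob, sobabesh), so the final letter is not what conditions the rule; the number of vowels is.
"topdimub" has 3 vowels. The stems with 3 vowels (nibkabkan → lunibkabkan, vegelob → luvegelob, sestosun → lusestosun) add the prefix lu-.
So topdimub → lutopdimub.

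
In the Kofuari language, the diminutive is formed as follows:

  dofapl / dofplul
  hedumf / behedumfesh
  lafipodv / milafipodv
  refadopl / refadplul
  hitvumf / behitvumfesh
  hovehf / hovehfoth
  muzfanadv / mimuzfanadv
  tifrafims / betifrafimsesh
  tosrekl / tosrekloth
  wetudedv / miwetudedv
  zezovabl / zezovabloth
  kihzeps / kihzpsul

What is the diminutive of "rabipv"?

rabpvul

tifrafims and kihzeps both end in -s yet inflect differently (betifrafimsesh, kihzpsul), so the final letter is not what conditions the rule; the second-to-last letter is.
"rabipv" has second-to-last letter 'p'. The stems whose second-to-last letter is 'p' (dofapl → dofplul, refadopl → refadplul, kihzeps → kihzpsul) delete the last vowel and add -ul.
So rabipv → rabpvul.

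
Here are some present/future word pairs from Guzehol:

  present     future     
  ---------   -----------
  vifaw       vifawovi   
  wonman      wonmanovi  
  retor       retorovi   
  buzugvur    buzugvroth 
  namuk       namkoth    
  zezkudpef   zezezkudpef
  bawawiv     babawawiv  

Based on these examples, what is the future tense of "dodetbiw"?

retor and buzugvur both end in -r yet inflect differently (retorovi, buzugvroth), so the final letter is not what conditions the rule; the last vowel is.
"dodetbiw" has last vowel 'i'. The one such stem in the data (bawawiv → babawawiv) repeats the first consonant+vowel as a prefix (as does zezkudpef), so the same rule applies.
So dodetbiw → dododetbiw.

dododetbiw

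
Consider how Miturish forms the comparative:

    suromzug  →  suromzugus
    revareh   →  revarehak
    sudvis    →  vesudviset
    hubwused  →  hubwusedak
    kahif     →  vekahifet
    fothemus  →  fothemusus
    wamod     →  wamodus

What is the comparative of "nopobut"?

nopobutus

hubwused and wamod both end in -d yet inflect differently (hubwusedak, wamodus), so the final letter is not what conditions the rule; the last vowel is.
"nopobut" has last vowel 'u'. The stems whose last vowel is 'u' (fothemus → fothemusus, suromzug → suromzugus) add -us.
So nopobut → nopobutus.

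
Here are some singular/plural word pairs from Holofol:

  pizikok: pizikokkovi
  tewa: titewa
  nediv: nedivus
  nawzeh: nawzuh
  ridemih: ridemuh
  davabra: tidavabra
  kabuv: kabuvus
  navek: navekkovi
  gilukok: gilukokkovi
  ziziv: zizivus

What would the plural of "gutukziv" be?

nediv and ridemih both have last vowel 'i' yet inflect differently (nedivus, ridemuh), so the last vowel is not what conditions the rule; the final letter is.
"gutukziv" ends in -v. The stems ending in -v (nediv → nedivus, kabuv → kabuvus, ziziv → zizivus) add -us.
So gutukziv → gutukzivus.

gutukzivus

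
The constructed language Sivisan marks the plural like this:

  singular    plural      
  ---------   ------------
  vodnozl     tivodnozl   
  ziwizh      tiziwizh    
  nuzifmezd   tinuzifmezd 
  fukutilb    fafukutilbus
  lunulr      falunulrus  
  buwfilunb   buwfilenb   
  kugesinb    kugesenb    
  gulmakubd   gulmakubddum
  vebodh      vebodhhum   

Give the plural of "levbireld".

fukutilb and buwfilunb both end in -b yet inflect differently (fafukutilbus, buwfilenb), so the final letter is not what conditions the rule; the second-to-last letter is.
"levbireld" has second-to-last letter 'l'. The stems whose second-to-last letter is 'l' (fukutilb → fafukutilbus, lunulr → falunulrus) add fa- … -us around the stem.
So levbireld → falevbireldus.

falevbireldus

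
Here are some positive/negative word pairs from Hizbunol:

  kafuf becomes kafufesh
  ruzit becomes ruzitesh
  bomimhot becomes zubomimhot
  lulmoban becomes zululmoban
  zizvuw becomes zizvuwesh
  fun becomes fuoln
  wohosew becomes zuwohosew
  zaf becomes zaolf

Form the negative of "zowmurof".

zuzowmurof

zaf and kafuf both end in -f yet inflect differently (zaolf, kafufesh), so the final letter is not what conditions the rule; the number of vowels is.
"zowmurof" has 3 vowels. The stems with 3 vowels (bomimhot → zubomimhot, wohosew → zuwohosew, lulmoban → zululmoban) add the prefix zu-.
So zowmurof → zuzowmurof.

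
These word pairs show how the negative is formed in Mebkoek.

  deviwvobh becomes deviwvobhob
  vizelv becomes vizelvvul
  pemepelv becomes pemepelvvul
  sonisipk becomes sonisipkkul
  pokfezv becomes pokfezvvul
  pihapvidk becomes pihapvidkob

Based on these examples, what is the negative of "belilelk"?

pihapvidk and sonisipk both end in -k yet inflect differently (pihapvidkob, sonisipkkul), so the final letter is not what conditions the rule; the second-to-last letter is.
"belilelk" has second-to-last letter 'l'. The stems whose second-to-last letter is 'l' (vizelv → vizelvvul, pemepelv → pemepelvvul) double the final consonant and add -ul.
The other pattern: stems whose second-to-last letter is 'b' or 'd' add -ob.
So belilelk → belilelkkul.

belilelkkul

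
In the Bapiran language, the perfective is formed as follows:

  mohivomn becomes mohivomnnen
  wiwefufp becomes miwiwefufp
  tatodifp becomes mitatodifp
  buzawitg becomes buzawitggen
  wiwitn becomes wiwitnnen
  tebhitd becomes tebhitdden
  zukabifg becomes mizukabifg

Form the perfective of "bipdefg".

zukabifg and buzawitg both end in -g yet inflect differently (mizukabifg, buzawitggen), so the final letter is not what conditions the rule; the second-to-last letter is.
"bipdefg" has second-to-last letter 'f'. The stems whose second-to-last letter is 'f' (wiwefufp → miwiwefufp, zukabifg → mizukabifg, tatodifp → mitatodifp) add the prefix mi-.
So bipdefg → mibipdefg.

mibipdefg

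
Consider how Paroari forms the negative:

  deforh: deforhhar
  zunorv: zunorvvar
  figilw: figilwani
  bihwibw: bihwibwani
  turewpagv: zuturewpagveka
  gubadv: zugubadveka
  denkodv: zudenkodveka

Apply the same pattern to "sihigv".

"sihigv" has second-to-last letter 'g'. The one such stem in the data (turewpagv → zuturewpagveka) adds zu- … -eka around the stem, so the same rule applies.
The other patterns: stems whose second-to-last letter is 'r' double the final consonant and add -ar; stems whose second-to-last letter is 'b' or 'l' add -ani.
So sihigv → zusihigveka.

zusihigveka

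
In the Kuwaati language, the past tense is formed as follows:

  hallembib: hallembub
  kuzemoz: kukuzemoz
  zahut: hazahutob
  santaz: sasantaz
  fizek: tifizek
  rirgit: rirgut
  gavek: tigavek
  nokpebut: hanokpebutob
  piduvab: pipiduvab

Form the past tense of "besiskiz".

besiskuz

"besiskiz" has last vowel 'i'. The stems whose last vowel is 'i' (hallembib → hallembub, rirgit → rirgut) change the last vowel to 'u'.
So besiskiz → besiskuz.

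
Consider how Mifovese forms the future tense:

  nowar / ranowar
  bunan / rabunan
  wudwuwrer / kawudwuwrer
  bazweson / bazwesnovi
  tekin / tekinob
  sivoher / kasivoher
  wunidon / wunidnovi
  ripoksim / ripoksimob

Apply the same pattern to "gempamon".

tekin and bazweson both end in -n yet inflect differently (tekinob, bazwesnovi), so the final letter is not what conditions the rule; the last vowel is.
"gempamon" has last vowel 'o'. The stems whose last vowel is 'o' (bazweson → bazwesnovi, wunidon → wunidnovi) delete the last vowel and add -ovi.
The other patterns: stems whose last vowel is 'i' add -ob; stems whose last vowel is 'e' add the prefix ka-; stems whose last vowel is 'a' add the prefix ra-.
So gempamon → gempamnovi.

gempamnovi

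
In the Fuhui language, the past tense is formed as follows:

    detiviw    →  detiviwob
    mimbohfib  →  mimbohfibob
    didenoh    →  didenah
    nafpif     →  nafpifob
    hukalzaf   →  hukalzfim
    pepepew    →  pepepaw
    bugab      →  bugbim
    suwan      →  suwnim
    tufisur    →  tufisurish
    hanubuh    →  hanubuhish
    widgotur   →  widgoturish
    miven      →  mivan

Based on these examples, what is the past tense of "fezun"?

"fezun" has last vowel 'u'. The stems whose last vowel is 'u' (widgotur → widgoturish, hanubuh → hanubuhish, tufisur → tufisurish) add -ish.
So fezun → fezunish.

fezunish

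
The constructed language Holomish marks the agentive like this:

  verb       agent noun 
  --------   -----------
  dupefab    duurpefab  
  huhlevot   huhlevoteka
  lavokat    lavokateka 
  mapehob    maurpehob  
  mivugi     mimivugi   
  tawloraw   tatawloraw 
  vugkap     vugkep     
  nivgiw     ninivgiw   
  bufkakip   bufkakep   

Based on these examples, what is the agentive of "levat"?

levateka

"levat" ends in -t. The stems ending in -t (huhlevot → huhlevoteka, lavokat → lavokateka) add -eka.
The other patterns: stems ending in -p change the last vowel to 'e'; stems ending in -b insert -ur- after the first vowel; stems ending in -i or -w repeat the first consonant+vowel as a prefix.
So levat → levateka.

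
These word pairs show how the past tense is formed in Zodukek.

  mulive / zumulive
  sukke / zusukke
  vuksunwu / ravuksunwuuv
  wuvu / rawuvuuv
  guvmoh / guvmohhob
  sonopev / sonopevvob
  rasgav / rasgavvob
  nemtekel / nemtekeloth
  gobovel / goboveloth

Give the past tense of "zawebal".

zawebaloth

mulive and sonopev both have last vowel 'e' yet inflect differently (zumulive, sonopevvob), so the last vowel is not what conditions the rule; the final letter is.
"zawebal" ends in -l. The stems ending in -l (nemtekel → nemtekeloth, gobovel → goboveloth) add -oth.
So zawebal → zawebaloth.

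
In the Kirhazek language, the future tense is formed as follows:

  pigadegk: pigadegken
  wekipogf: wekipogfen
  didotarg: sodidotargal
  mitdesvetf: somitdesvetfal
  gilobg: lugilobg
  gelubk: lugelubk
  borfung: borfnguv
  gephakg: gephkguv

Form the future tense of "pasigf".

pasigfen

wekipogf and mitdesvetf both end in -f yet inflect differently (wekipogfen, somitdesvetfal), so the final letter is not what conditions the rule; the second-to-last letter is.
"pasigf" has second-to-last letter 'g'. The stems whose second-to-last letter is 'g' (pigadegk → pigadegken, wekipogf → wekipogfen) add -en.
The other patterns: stems whose second-to-last letter is 'r' or 't' add so- … -al around the stem; stems whose second-to-last letter is 'b' add the prefix lu-; stems whose second-to-last letter is 'k' or 'n' delete the last vowel and add -uv.
So pasigf → pasigfen.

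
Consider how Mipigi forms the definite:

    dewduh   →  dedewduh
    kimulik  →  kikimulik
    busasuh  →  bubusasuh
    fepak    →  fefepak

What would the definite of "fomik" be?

Every pair shown (dewduh → dedewduh, kimulik → kikimulik, busasuh → bubusasuh, …) follows the same rule: repeat the first consonant+vowel as a prefix.
So fomik → fofomik.

fofomik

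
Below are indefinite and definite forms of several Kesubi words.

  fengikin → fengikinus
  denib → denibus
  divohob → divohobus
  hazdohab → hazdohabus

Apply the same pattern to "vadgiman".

Every pair shown (fengikin → fengikinus, denib → denibus, divohob → divohobus, …) follows the same rule: add -us.
So vadgiman → vadgimanus.

vadgimanus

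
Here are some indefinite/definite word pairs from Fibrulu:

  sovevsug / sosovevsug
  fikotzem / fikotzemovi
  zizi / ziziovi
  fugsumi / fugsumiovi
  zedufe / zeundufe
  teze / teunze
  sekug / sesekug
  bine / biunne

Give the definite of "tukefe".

tuunkefe

zedufe and fikotzem both have last vowel 'e' yet inflect differently (zeundufe, fikotzemovi), so the last vowel is not what conditions the rule; the final letter is.
"tukefe" ends in -e. The stems ending in -e (zedufe → zeundufe, bine → biunne, teze → teunze) insert -un- after the first vowel.
The other patterns: stems ending in -g repeat the first consonant+vowel as a prefix; stems ending in -i or -m add -ovi.
So tukefe → tuunkefe.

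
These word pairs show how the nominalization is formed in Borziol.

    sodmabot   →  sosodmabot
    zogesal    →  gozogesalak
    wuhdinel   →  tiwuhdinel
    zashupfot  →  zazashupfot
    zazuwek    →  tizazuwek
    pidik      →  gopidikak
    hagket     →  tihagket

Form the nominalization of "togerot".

totogerot

sodmabot and hagket both end in -t yet inflect differently (sosodmabot, tihagket), so the final letter is not what conditions the rule; the last vowel is.
"togerot" has last vowel 'o'. The stems whose last vowel is 'o' (sodmabot → sosodmabot, zashupfot → zazashupfot) repeat the first consonant+vowel as a prefix.
The other patterns: stems whose last vowel is 'e' add the prefix ti-; stems whose last vowel is 'a' or 'i' add go- … -ak around the stem.
So togerot → totogerot.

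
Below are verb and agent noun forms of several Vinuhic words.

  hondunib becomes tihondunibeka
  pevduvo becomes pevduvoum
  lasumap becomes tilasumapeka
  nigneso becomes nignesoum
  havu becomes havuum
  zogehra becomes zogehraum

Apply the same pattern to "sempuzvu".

zogehra and lasumap both have last vowel 'a' yet inflect differently (zogehraum, tilasumapeka), so the last vowel is not what conditions the rule; whether the stem ends in a vowel or a consonant is.
"sempuzvu" ends in a vowel. The stems ending in a vowel (havu → havuum, nigneso → nignesoum, zogehra → zogehraum) add -um.
The other pattern: stems ending in a consonant add ti- … -eka around the stem.
So sempuzvu → sempuzvuum.

sempuzvuum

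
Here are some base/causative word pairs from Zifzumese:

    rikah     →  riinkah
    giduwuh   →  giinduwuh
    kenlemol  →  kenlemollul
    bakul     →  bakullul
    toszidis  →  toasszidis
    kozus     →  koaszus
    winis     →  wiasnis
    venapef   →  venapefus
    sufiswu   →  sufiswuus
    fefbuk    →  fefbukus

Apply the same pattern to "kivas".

giduwuh and bakul both have last vowel 'u' yet inflect differently (giinduwuh, bakullul), so the last vowel is not what conditions the rule; the final letter is.
"kivas" ends in -s. The stems ending in -s (toszidis → toasszidis, kozus → koaszus, winis → wiasnis) insert -as- after the first vowel.
The other patterns: stems ending in -h insert -in- after the first vowel; stems ending in -l double the final consonant and add -ul; stems ending in -f, -k or -u add -us.
So kivas → kiasvas.

kiasvas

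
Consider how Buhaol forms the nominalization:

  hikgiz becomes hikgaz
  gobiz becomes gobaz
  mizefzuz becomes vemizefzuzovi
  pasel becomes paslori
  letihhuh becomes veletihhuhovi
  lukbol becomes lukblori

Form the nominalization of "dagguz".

mizefzuz and gobiz both end in -z yet inflect differently (vemizefzuzovi, gobaz), so the final letter is not what conditions the rule; the last vowel is.
"dagguz" has last vowel 'u'. The stems whose last vowel is 'u' (mizefzuz → vemizefzuzovi, letihhuh → veletihhuhovi) add ve- … -ovi around the stem.
The other patterns: stems whose last vowel is 'i' change the last vowel to 'a'; stems whose last vowel is 'e' or 'o' delete the last vowel and add -ori.
So dagguz → vedagguzovi.

vedagguzovi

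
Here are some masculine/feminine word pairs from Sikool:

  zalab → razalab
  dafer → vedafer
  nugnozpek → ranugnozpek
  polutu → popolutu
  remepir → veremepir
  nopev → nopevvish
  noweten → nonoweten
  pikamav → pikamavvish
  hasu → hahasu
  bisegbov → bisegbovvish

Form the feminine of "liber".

dafer and noweten both have last vowel 'e' yet inflect differently (vedafer, nonoweten), so the last vowel is not what conditions the rule; the final letter is.
"liber" ends in -r. The stems ending in -r (dafer → vedafer, remepir → veremepir) add the prefix ve-.
So liber → veliber.

veliber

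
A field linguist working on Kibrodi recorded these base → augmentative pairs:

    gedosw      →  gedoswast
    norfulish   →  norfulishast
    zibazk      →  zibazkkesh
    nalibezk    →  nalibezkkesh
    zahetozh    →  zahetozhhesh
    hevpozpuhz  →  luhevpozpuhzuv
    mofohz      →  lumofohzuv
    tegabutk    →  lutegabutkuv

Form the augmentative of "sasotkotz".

norfulish and zahetozh both end in -h yet inflect differently (norfulishast, zahetozhhesh), so the final letter is not what conditions the rule; the second-to-last letter is.
"sasotkotz" has second-to-last letter 't'. The one such stem in the data (tegabutk → lutegabutkuv) adds lu- … -uv around the stem, so the same rule applies.
The other patterns: stems whose second-to-last letter is 's' add -ast; stems whose second-to-last letter is 'z' double the final consonant and add -esh.
So sasotkotz → lusasotkotzuv.

lusasotkotzuv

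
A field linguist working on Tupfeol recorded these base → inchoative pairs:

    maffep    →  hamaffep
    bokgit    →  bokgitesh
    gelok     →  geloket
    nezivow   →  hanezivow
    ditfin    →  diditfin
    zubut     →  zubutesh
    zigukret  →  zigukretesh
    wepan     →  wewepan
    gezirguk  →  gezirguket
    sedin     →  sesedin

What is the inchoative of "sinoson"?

sisinoson

zigukret and maffep both have last vowel 'e' yet inflect differently (zigukretesh, hamaffep), so the last vowel is not what conditions the rule; the final letter is.
"sinoson" ends in -n. The stems ending in -n (wepan → wewepan, ditfin → diditfin, sedin → sesedin) repeat the first consonant+vowel as a prefix.
So sinoson → sisinoson.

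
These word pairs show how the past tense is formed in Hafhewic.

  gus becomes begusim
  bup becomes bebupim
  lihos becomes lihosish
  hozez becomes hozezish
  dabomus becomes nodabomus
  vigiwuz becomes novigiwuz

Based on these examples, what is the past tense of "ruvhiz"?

ruvhizish

gus and lihos both end in -s yet inflect differently (begusim, lihosish), so the final letter is not what conditions the rule; the number of vowels is.
"ruvhiz" has 2 vowels. The stems with 2 vowels (lihos → lihosish, hozez → hozezish) add -ish.
The other patterns: stems with 1 vowel add be- … -im around the stem; stems with 3 vowels add the prefix no-.
So ruvhiz → ruvhizish.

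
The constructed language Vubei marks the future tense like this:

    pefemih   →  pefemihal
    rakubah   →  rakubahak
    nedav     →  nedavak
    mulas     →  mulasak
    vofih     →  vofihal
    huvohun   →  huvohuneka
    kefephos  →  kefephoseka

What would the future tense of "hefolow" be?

"hefolow" has last vowel 'o'. The one such stem in the data (kefephos → kefephoseka) adds -eka, so the same rule applies.
So hefolow → hefoloweka.

hefoloweka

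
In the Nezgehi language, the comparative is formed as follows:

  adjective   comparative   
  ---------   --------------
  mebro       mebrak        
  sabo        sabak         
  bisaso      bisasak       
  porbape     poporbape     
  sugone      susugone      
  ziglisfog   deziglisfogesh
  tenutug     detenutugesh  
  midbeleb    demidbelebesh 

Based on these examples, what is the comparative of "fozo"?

fozak

mebro and ziglisfog both have last vowel 'o' yet inflect differently (mebrak, deziglisfogesh), so the last vowel is not what conditions the rule; the final letter is.
"fozo" ends in -o. The stems ending in -o (mebro → mebrak, sabo → sabak, bisaso → bisasak) drop the final letter and add -ak.
So fozo → fozak.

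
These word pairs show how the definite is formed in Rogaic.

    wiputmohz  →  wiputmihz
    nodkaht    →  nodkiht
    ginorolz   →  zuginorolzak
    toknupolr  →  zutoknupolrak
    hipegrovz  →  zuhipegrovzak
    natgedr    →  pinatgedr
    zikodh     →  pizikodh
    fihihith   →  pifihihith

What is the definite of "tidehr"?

"tidehr" has second-to-last letter 'h'. The stems whose second-to-last letter is 'h' (wiputmohz → wiputmihz, nodkaht → nodkiht) change the last vowel to 'i'.
The other patterns: stems whose second-to-last letter is 'l' or 'v' add zu- … -ak around the stem; stems whose second-to-last letter is 'd' or 't' add the prefix pi-.
So tidehr → tidihr.

tidihr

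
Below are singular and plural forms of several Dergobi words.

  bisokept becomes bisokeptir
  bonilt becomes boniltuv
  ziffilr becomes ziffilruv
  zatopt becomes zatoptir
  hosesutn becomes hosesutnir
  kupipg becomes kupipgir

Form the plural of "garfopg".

"garfopg" has second-to-last letter 'p'. The stems whose second-to-last letter is 'p' (zatopt → zatoptir, bisokept → bisokeptir, kupipg → kupipgir) add -ir.
So garfopg → garfopgir.

garfopgir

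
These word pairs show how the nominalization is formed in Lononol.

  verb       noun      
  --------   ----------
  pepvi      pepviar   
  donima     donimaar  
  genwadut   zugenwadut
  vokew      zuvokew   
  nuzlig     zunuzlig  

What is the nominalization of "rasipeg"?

"rasipeg" ends in a consonant. The stems ending in a consonant (genwadut → zugenwadut, vokew → zuvokew, nuzlig → zunuzlig) add the prefix zu-.
The other pattern: stems ending in a vowel add -ar.
So rasipeg → zurasipeg.

zurasipeg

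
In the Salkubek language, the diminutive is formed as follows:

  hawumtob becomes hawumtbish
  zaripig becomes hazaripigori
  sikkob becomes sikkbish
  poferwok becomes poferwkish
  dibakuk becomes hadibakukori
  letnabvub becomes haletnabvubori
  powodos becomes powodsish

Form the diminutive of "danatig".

hadanatigori

poferwok and dibakuk both end in -k yet inflect differently (poferwkish, hadibakukori), so the final letter is not what conditions the rule; the last vowel is.
"danatig" has last vowel 'i'. The one such stem in the data (zaripig → hazaripigori) adds ha- … -ori around the stem, so the same rule applies.
So danatig → hadanatigori.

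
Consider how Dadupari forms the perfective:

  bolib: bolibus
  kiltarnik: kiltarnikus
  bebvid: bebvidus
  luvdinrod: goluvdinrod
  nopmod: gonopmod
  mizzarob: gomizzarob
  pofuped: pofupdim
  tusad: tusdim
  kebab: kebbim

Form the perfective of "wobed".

bebvid and luvdinrod both end in -d yet inflect differently (bebvidus, goluvdinrod), so the final letter is not what conditions the rule; the last vowel is.
"wobed" has last vowel 'e'. The one such stem in the data (pofuped → pofupdim) deletes the last vowel and adds -im (as do tusad, kebab), so the same rule applies.
So wobed → wobdim.

wobdim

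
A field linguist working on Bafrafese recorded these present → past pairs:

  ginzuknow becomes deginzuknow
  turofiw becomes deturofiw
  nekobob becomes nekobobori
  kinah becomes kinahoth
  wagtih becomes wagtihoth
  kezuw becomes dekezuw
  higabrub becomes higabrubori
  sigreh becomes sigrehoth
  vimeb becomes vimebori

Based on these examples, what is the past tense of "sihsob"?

sigreh and vimeb both have last vowel 'e' yet inflect differently (sigrehoth, vimebori), so the last vowel is not what conditions the rule; the final letter is.
"sihsob" ends in -b. The stems ending in -b (vimeb → vimebori, higabrub → higabrubori, nekobob → nekobobori) add -ori.
So sihsob → sihsobori.

sihsobori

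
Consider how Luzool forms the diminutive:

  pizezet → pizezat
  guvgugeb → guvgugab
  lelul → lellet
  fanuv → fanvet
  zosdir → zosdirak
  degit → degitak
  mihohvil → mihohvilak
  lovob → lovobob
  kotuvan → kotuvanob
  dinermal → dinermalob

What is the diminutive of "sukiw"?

pizezet and degit both end in -t yet inflect differently (pizezat, degitak), so the final letter is not what conditions the rule; the last vowel is.
"sukiw" has last vowel 'i'. The stems whose last vowel is 'i' (zosdir → zosdirak, degit → degitak, mihohvil → mihohvilak) add -ak.
The other patterns: stems whose last vowel is 'e' change the last vowel to 'a'; stems whose last vowel is 'u' delete the last vowel and add -et; stems whose last vowel is 'a' or 'o' add -ob.
So sukiw → sukiwak.

sukiwak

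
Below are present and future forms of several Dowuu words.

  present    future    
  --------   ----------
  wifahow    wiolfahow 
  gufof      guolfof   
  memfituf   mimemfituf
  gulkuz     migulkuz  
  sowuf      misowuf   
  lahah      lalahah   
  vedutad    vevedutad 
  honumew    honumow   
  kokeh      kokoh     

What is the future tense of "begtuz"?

gufof and memfituf both end in -f yet inflect differently (guolfof, mimemfituf), so the final letter is not what conditions the rule; the last vowel is.
"begtuz" has last vowel 'u'. The stems whose last vowel is 'u' (memfituf → mimemfituf, gulkuz → migulkuz, sowuf → misowuf) add the prefix mi-.
The other patterns: stems whose last vowel is 'o' insert -ol- after the first vowel; stems whose last vowel is 'a' repeat the first consonant+vowel as a prefix; stems whose last vowel is 'e' change the last vowel to 'o'.
So begtuz → mibegtuz.

mibegtuz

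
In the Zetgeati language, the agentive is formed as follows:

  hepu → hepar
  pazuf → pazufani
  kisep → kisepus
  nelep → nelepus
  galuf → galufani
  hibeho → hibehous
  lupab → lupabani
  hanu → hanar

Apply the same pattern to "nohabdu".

"nohabdu" ends in -u. The stems ending in -u (hepu → hepar, hanu → hanar) drop the final letter and add -ar.
The other patterns: stems ending in -b or -f add -ani; stems ending in -o or -p add -us.
So nohabdu → nohabdar.

nohabdar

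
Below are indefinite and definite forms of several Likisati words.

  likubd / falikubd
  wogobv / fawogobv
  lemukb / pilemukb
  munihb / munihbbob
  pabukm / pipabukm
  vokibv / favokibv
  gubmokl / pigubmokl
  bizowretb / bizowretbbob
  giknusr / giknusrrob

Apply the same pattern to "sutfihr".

lemukb and bizowretb both end in -b yet inflect differently (pilemukb, bizowretbbob), so the final letter is not what conditions the rule; the second-to-last letter is.
"sutfihr" has second-to-last letter 'h'. The one such stem in the data (munihb → munihbbob) doubles the final consonant and adds -ob (as do giknusr, bizowretb), so the same rule applies.
The other patterns: stems whose second-to-last letter is 'b' add the prefix fa-; stems whose second-to-last letter is 'k' add the prefix pi-.
So sutfihr → sutfihrrob.

sutfihrrob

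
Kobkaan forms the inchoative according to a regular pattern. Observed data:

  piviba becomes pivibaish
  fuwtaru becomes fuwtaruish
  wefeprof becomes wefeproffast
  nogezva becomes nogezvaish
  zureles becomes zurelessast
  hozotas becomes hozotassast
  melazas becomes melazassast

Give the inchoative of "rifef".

nogezva and hozotas both have last vowel 'a' yet inflect differently (nogezvaish, hozotassast), so the last vowel is not what conditions the rule; whether the stem ends in a vowel or a consonant is.
"rifef" ends in a consonant. The stems ending in a consonant (wefeprof → wefeproffast, zureles → zurelessast, hozotas → hozotassast) double the final consonant and add -ast.
So rifef → rifeffast.

rifeffast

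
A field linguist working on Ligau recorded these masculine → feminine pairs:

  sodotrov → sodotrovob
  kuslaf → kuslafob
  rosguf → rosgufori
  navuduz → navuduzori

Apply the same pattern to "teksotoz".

"teksotoz" has last vowel 'o'. The one such stem in the data (sodotrov → sodotrovob) adds -ob, so the same rule applies.
So teksotoz → teksotozob.

teksotozob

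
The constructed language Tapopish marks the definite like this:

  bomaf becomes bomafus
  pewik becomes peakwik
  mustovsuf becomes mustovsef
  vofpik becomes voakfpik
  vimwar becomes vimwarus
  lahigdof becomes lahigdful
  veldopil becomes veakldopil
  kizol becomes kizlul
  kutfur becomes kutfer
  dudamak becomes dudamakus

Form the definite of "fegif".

bomaf and lahigdof both end in -f yet inflect differently (bomafus, lahigdful), so the final letter is not what conditions the rule; the last vowel is.
"fegif" has last vowel 'i'. The stems whose last vowel is 'i' (pewik → peakwik, veldopil → veakldopil, vofpik → voakfpik) insert -ak- after the first vowel.
So fegif → feakgif.

feakgif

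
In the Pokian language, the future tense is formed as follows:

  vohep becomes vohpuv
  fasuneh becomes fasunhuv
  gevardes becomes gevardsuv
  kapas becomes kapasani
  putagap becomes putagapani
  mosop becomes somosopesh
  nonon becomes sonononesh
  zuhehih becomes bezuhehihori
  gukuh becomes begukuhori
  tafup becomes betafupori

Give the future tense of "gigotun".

gevardes and kapas both end in -s yet inflect differently (gevardsuv, kapasani), so the final letter is not what conditions the rule; the last vowel is.
"gigotun" has last vowel 'u'. The stems whose last vowel is 'u' (gukuh → begukuhori, tafup → betafupori) add be- … -ori around the stem.
The other patterns: stems whose last vowel is 'e' delete the last vowel and add -uv; stems whose last vowel is 'a' add -ani; stems whose last vowel is 'o' add so- … -esh around the stem.
So gigotun → begigotunori.

begigotunori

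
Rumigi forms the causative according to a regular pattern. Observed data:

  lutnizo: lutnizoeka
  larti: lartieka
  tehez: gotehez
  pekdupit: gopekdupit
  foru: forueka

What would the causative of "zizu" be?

pekdupit and larti both have last vowel 'i' yet inflect differently (gopekdupit, lartieka), so the last vowel is not what conditions the rule; whether the stem ends in a vowel or a consonant is.
"zizu" ends in a vowel. The stems ending in a vowel (foru → forueka, larti → lartieka, lutnizo → lutnizoeka) add -eka.
So zizu → zizueka.

zizueka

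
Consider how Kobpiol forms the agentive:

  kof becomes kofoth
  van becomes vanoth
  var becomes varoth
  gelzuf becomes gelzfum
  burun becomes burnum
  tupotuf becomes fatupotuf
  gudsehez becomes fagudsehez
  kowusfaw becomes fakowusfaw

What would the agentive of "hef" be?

hefoth

kof and gelzuf both end in -f yet inflect differently (kofoth, gelzfum), so the final letter is not what conditions the rule; the number of vowels is.
"hef" has 1 vowel. The stems with 1 vowel (kof → kofoth, van → vanoth, var → varoth) add -oth.
The other patterns: stems with 2 vowels delete the last vowel and add -um; stems with 3 vowels add the prefix fa-.
So hef → hefoth.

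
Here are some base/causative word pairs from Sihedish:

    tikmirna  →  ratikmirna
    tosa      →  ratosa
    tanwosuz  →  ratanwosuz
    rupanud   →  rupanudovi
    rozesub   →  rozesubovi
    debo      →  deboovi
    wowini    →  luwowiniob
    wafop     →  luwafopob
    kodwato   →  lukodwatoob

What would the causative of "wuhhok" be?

luwuhhokob

debo and kodwato both end in -o yet inflect differently (deboovi, lukodwatoob), so the final letter is not what conditions the rule; the first letter is.
"wuhhok" begins with w-. The stems beginning with w- (wowini → luwowiniob, wafop → luwafopob) add lu- … -ob around the stem.
The other patterns: stems beginning with t- add the prefix ra-; stems beginning with d- or r- add -ovi.
So wuhhok → luwuhhokob.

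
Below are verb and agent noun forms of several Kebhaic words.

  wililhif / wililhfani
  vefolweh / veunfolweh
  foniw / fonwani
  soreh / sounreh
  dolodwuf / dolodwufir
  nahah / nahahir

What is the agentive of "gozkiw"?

gozkwani

"gozkiw" has last vowel 'i'. The stems whose last vowel is 'i' (wililhif → wililhfani, foniw → fonwani) delete the last vowel and add -ani.
So gozkiw → gozkwani.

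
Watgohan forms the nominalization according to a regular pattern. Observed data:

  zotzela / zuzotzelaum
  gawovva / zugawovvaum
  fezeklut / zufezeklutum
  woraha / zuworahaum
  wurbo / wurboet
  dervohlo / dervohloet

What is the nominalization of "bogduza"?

zubogduzaum

"bogduza" ends in -a. The stems ending in -a (gawovva → zugawovvaum, woraha → zuworahaum, zotzela → zuzotzelaum) add zu- … -um around the stem.
So bogduza → zubogduzaum.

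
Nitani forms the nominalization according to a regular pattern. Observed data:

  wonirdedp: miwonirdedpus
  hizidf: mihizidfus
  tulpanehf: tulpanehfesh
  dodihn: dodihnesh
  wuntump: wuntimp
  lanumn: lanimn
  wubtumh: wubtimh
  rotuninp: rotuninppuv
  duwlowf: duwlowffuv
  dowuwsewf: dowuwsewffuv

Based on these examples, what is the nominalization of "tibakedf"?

mitibakedfus

"tibakedf" has second-to-last letter 'd'. The stems whose second-to-last letter is 'd' (wonirdedp → miwonirdedpus, hizidf → mihizidfus) add mi- … -us around the stem.
The other patterns: stems whose second-to-last letter is 'h' add -esh; stems whose second-to-last letter is 'm' change the last vowel to 'i'; stems whose second-to-last letter is 'n' or 'w' double the final consonant and add -uv.
So tibakedf → mitibakedfus.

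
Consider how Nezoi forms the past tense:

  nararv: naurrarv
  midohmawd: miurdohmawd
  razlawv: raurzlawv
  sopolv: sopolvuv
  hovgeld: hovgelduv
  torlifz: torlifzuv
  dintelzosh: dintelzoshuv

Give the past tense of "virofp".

virofpuv

nararv and sopolv both end in -v yet inflect differently (naurrarv, sopolvuv), so the final letter is not what conditions the rule; the second-to-last letter is.
"virofp" has second-to-last letter 'f'. The one such stem in the data (torlifz → torlifzuv) adds -uv, so the same rule applies.
The other pattern: stems whose second-to-last letter is 'r' or 'w' insert -ur- after the first vowel.
So virofp → virofpuv.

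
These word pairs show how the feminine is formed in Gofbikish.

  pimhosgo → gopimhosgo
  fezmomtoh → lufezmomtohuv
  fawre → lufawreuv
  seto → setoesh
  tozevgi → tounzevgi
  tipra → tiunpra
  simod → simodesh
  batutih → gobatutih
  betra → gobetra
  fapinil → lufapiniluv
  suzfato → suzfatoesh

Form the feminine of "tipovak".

"tipovak" begins with t-. The stems beginning with t- (tozevgi → tounzevgi, tipra → tiunpra) insert -un- after the first vowel.
The other patterns: stems beginning with s- add -esh; stems beginning with f- add lu- … -uv around the stem; stems beginning with b- or p- add the prefix go-.
So tipovak → tiunpovak.

tiunpovak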